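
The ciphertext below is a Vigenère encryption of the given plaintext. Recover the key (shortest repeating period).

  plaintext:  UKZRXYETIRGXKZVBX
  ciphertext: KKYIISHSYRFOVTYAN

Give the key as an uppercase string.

  i= 0: K-U = 16 → Q
  i= 1: K-K =  0 → A
  i= 2: Y-Z = 25 → Z
  i= 3: I-R = 17 → R
  i= 4: I-X = 11 → L
  i= 5: S-Y = 20 → U
  i= 6: H-E =  3 → D
  i= 7: S-T = 25 → Z
  i= 8: Y-I = 16 → Q
  i= 9: R-R =  0 → A
  i=10: F-G = 25 → Z
  i=11: O-X = 17 → R
  i=12: V-K = 11 → L
  i=13: T-Z = 20 → U
  i=14: Y-V =  3 → D
  i=15: A-B = 25 → Z
  i=16: N-X = 16 → Q
  shifts repeat with period 8: QAZRLUDZ

QAZRLUDZ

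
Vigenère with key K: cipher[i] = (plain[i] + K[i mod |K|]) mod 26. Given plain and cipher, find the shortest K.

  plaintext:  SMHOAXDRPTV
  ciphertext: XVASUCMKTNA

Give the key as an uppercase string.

FJTEU

  i= 0: X-S =  5 → F
  i= 1: V-M =  9 → J
  i= 2: A-H = 19 → T
  i= 3: S-O =  4 → E
  i= 4: U-A = 20 → U
  i= 5: C-X =  5 → F
  i= 6: M-D =  9 → J
  i= 7: K-R = 19 → T
  i= 8: T-P =  4 → E
  i= 9: N-T = 20 → U
  i=10: A-V =  5 → F
  shifts repeat with period 5: FJTEU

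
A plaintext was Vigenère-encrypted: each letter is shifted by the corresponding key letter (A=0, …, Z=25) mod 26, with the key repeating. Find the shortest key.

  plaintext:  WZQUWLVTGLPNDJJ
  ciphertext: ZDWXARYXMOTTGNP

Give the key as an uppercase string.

  i= 0: Z-W =  3 → D
  i= 1: D-Z =  4 → E
  i= 2: W-Q =  6 → G
  i= 3: X-U =  3 → D
  i= 4: A-W =  4 → E
  i= 5: R-L =  6 → G
  i= 6: Y-V =  3 → D
  i= 7: X-T =  4 → E
  i= 8: M-G =  6 → G
  i= 9: O-L =  3 → D
  i=10: T-P =  4 → E
  i=11: T-N =  6 → G
  i=12: G-D =  3 → D
  i=13: N-J =  4 → E
  i=14: P-J =  6 → G
  shifts repeat with period 3: DEG

DEG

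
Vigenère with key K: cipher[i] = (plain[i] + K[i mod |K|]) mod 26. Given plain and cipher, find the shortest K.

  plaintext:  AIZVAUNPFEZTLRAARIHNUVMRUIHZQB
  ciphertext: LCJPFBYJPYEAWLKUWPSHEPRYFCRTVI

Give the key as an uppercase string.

  i= 0: L-A = 11 → L
  i= 1: C-I = 20 → U
  i= 2: J-Z = 10 → K
  i= 3: P-V = 20 → U
  i= 4: F-A =  5 → F
  i= 5: B-U =  7 → H
  i= 6: Y-N = 11 → L
  i= 7: J-P = 20 → U
  i= 8: P-F = 10 → K
  i= 9: Y-E = 20 → U
  i=10: E-Z =  5 → F
  i=11: A-T =  7 → H
  i=12: W-L = 11 → L
  i=13: L-R = 20 → U
  i=14: K-A = 10 → K
  i=15: U-A = 20 → U
  i=16: W-R =  5 → F
  i=17: P-I =  7 → H
  i=18: S-H = 11 → L
  i=19: H-N = 20 → U
  i=20: E-U = 10 → K
  i=21: P-V = 20 → U
  i=22: R-M =  5 → F
  i=23: Y-R =  7 → H
  i=24: F-U = 11 → L
  i=25: C-I = 20 → U
  i=26: R-H = 10 → K
  i=27: T-Z = 20 → U
  i=28: V-Q =  5 → F
  i=29: I-B =  7 → H
  shifts repeat with period 6: LUKUFH

LUKUFH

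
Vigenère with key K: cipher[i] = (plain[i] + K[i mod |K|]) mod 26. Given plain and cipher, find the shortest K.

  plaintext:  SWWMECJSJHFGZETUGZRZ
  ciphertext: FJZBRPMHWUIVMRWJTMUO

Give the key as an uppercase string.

  i= 0: F-S = 13 → N
  i= 1: J-W = 13 → N
  i= 2: Z-W =  3 → D
  i= 3: B-M = 15 → P
  i= 4: R-E = 13 → N
  i= 5: P-C = 13 → N
  i= 6: M-J =  3 → D
  i= 7: H-S = 15 → P
  i= 8: W-J = 13 → N
  i= 9: U-H = 13 → N
  i=10: I-F =  3 → D
  i=11: V-G = 15 → P
  i=12: M-Z = 13 → N
  i=13: R-E = 13 → N
  i=14: W-T =  3 → D
  i=15: J-U = 15 → P
  i=16: T-G = 13 → N
  i=17: M-Z = 13 → N
  i=18: U-R =  3 → D
  i=19: O-Z = 15 → P
  shifts repeat with period 4: NNDP

NNDP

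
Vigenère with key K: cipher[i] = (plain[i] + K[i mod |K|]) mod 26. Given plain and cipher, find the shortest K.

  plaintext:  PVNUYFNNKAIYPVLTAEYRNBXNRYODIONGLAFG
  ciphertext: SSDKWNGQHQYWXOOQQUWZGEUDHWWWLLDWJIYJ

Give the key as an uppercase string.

  i= 0: S-P =  3 → D
  i= 1: S-V = 23 → X
  i= 2: D-N = 16 → Q
  i= 3: K-U = 16 → Q
  i= 4: W-Y = 24 → Y
  i= 5: N-F =  8 → I
  i= 6: G-N = 19 → T
  i= 7: Q-N =  3 → D
  i= 8: H-K = 23 → X
  i= 9: Q-A = 16 → Q
  i=10: Y-I = 16 → Q
  i=11: W-Y = 24 → Y
  i=12: X-P =  8 → I
  i=13: O-V = 19 → T
  i=14: O-L =  3 → D
  i=15: Q-T = 23 → X
  i=16: Q-A = 16 → Q
  i=17: U-E = 16 → Q
  i=18: W-Y = 24 → Y
  i=19: Z-R =  8 → I
  i=20: G-N = 19 → T
  i=21: E-B =  3 → D
  i=22: U-X = 23 → X
  i=23: D-N = 16 → Q
  i=24: H-R = 16 → Q
  i=25: W-Y = 24 → Y
  i=26: W-O =  8 → I
  i=27: W-D = 19 → T
  i=28: L-I =  3 → D
  i=29: L-O = 23 → X
  i=30: D-N = 16 → Q
  i=31: W-G = 16 → Q
  i=32: J-L = 24 → Y
  i=33: I-A =  8 → I
  i=34: Y-F = 19 → T
  i=35: J-G =  3 → D
  shifts repeat with period 7: DXQQYIT

DXQQYIT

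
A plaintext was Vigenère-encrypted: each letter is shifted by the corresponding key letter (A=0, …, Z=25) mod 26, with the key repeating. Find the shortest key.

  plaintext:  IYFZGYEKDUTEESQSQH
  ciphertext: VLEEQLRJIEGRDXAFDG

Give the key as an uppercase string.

NNZFK

  i= 0: V-I = 13 → N
  i= 1: L-Y = 13 → N
  i= 2: E-F = 25 → Z
  i= 3: E-Z =  5 → F
  i= 4: Q-G = 10 → K
  i= 5: L-Y = 13 → N
  i= 6: R-E = 13 → N
  i= 7: J-K = 25 → Z
  i= 8: I-D =  5 → F
  i= 9: E-U = 10 → K
  i=10: G-T = 13 → N
  i=11: R-E = 13 → N
  i=12: D-E = 25 → Z
  i=13: X-S =  5 → F
  i=14: A-Q = 10 → K
  i=15: F-S = 13 → N
  i=16: D-Q = 13 → N
  i=17: G-H = 25 → Z
  shifts repeat with period 5: NNZFK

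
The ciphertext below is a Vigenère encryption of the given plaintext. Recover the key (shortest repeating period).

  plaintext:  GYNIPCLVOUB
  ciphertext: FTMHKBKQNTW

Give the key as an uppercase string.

ZVZ

  i= 0: F-G = 25 → Z
  i= 1: T-Y = 21 → V
  i= 2: M-N = 25 → Z
  i= 3: H-I = 25 → Z
  i= 4: K-P = 21 → V
  i= 5: B-C = 25 → Z
  i= 6: K-L = 25 → Z
  i= 7: Q-V = 21 → V
  i= 8: N-O = 25 → Z
  i= 9: T-U = 25 → Z
  i=10: W-B = 21 → V
  shifts repeat with period 3: ZVZ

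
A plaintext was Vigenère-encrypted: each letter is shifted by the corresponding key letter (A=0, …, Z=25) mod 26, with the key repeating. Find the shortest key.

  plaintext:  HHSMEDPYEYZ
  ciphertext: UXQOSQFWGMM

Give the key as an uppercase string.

  i= 0: U-H = 13 → N
  i= 1: X-H = 16 → Q
  i= 2: Q-S = 24 → Y
  i= 3: O-M =  2 → C
  i= 4: S-E = 14 → O
  i= 5: Q-D = 13 → N
  i= 6: F-P = 16 → Q
  i= 7: W-Y = 24 → Y
  i= 8: G-E =  2 → C
  i= 9: M-Y = 14 → O
  i=10: M-Z = 13 → N
  shifts repeat with period 5: NQYCO

NQYCO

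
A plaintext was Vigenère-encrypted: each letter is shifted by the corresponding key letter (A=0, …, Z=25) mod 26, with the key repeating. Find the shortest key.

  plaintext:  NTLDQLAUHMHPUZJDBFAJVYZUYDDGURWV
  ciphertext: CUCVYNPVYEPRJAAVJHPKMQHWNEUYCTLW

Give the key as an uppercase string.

  i= 0: C-N = 15 → P
  i= 1: U-T =  1 → B
  i= 2: C-L = 17 → R
  i= 3: V-D = 18 → S
  i= 4: Y-Q =  8 → I
  i= 5: N-L =  2 → C
  i= 6: P-A = 15 → P
  i= 7: V-U =  1 → B
  i= 8: Y-H = 17 → R
  i= 9: E-M = 18 → S
  i=10: P-H =  8 → I
  i=11: R-P =  2 → C
  i=12: J-U = 15 → P
  i=13: A-Z =  1 → B
  i=14: A-J = 17 → R
  i=15: V-D = 18 → S
  i=16: J-B =  8 → I
  i=17: H-F =  2 → C
  i=18: P-A = 15 → P
  i=19: K-J =  1 → B
  i=20: M-V = 17 → R
  i=21: Q-Y = 18 → S
  i=22: H-Z =  8 → I
  i=23: W-U =  2 → C
  i=24: N-Y = 15 → P
  i=25: E-D =  1 → B
  i=26: U-D = 17 → R
  i=27: Y-G = 18 → S
  i=28: C-U =  8 → I
  i=29: T-R =  2 → C
  i=30: L-W = 15 → P
  i=31: W-V =  1 → B
  shifts repeat with period 6: PBRSIC

PBRSIC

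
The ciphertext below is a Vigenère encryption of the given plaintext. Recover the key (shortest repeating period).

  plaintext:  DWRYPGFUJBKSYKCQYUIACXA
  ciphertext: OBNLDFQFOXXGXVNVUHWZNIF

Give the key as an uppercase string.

  i= 0: O-D = 11 → L
  i= 1: B-W =  5 → F
  i= 2: N-R = 22 → W
  i= 3: L-Y = 13 → N
  i= 4: D-P = 14 → O
  i= 5: F-G = 25 → Z
  i= 6: Q-F = 11 → L
  i= 7: F-U = 11 → L
  i= 8: O-J =  5 → F
  i= 9: X-B = 22 → W
  i=10: X-K = 13 → N
  i=11: G-S = 14 → O
  i=12: X-Y = 25 → Z
  i=13: V-K = 11 → L
  i=14: N-C = 11 → L
  i=15: V-Q =  5 → F
  i=16: U-Y = 22 → W
  i=17: H-U = 13 → N
  i=18: W-I = 14 → O
  i=19: Z-A = 25 → Z
  i=20: N-C = 11 → L
  i=21: I-X = 11 → L
  i=22: F-A =  5 → F
  shifts repeat with period 7: LFWNOZL

LFWNOZL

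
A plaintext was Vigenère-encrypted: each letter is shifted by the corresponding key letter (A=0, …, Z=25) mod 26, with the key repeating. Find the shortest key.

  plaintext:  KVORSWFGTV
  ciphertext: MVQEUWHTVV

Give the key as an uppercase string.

CACN

  i= 0: M-K =  2 → C
  i= 1: V-V =  0 → A
  i= 2: Q-O =  2 → C
  i= 3: E-R = 13 → N
  i= 4: U-S =  2 → C
  i= 5: W-W =  0 → A
  i= 6: H-F =  2 → C
  i= 7: T-G = 13 → N
  i= 8: V-T =  2 → C
  i= 9: V-V =  0 → A
  shifts repeat with period 4: CACN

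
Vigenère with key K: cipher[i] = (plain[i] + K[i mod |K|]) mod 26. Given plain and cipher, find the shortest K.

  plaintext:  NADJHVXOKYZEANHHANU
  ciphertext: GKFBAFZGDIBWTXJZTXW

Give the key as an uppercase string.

TKCS

  i= 0: G-N = 19 → T
  i= 1: K-A = 10 → K
  i= 2: F-D =  2 → C
  i= 3: B-J = 18 → S
  i= 4: A-H = 19 → T
  i= 5: F-V = 10 → K
  i= 6: Z-X =  2 → C
  i= 7: G-O = 18 → S
  i= 8: D-K = 19 → T
  i= 9: I-Y = 10 → K
  i=10: B-Z =  2 → C
  i=11: W-E = 18 → S
  i=12: T-A = 19 → T
  i=13: X-N = 10 → K
  i=14: J-H =  2 → C
  i=15: Z-H = 18 → S
  i=16: T-A = 19 → T
  i=17: X-N = 10 → K
  i=18: W-U =  2 → C
  shifts repeat with period 4: TKCS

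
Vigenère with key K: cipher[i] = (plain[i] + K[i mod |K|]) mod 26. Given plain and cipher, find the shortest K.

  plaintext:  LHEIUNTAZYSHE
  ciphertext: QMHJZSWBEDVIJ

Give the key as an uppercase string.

FFDB

  i= 0: Q-L =  5 → F
  i= 1: M-H =  5 → F
  i= 2: H-E =  3 → D
  i= 3: J-I =  1 → B
  i= 4: Z-U =  5 → F
  i= 5: S-N =  5 → F
  i= 6: W-T =  3 → D
  i= 7: B-A =  1 → B
  i= 8: E-Z =  5 → F
  i= 9: D-Y =  5 → F
  i=10: V-S =  3 → D
  i=11: I-H =  1 → B
  i=12: J-E =  5 → F
  shifts repeat with period 4: FFDB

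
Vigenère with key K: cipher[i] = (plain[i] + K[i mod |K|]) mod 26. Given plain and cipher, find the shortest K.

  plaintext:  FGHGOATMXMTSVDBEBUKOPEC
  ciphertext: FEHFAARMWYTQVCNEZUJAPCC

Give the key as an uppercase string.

AYAZM

  i= 0: F-F =  0 → A
  i= 1: E-G = 24 → Y
  i= 2: H-H =  0 → A
  i= 3: F-G = 25 → Z
  i= 4: A-O = 12 → M
  i= 5: A-A =  0 → A
  i= 6: R-T = 24 → Y
  i= 7: M-M =  0 → A
  i= 8: W-X = 25 → Z
  i= 9: Y-M = 12 → M
  i=10: T-T =  0 → A
  i=11: Q-S = 24 → Y
  i=12: V-V =  0 → A
  i=13: C-D = 25 → Z
  i=14: N-B = 12 → M
  i=15: E-E =  0 → A
  i=16: Z-B = 24 → Y
  i=17: U-U =  0 → A
  i=18: J-K = 25 → Z
  i=19: A-O = 12 → M
  i=20: P-P =  0 → A
  i=21: C-E = 24 → Y
  i=22: C-C =  0 → A
  shifts repeat with period 5: AYAZM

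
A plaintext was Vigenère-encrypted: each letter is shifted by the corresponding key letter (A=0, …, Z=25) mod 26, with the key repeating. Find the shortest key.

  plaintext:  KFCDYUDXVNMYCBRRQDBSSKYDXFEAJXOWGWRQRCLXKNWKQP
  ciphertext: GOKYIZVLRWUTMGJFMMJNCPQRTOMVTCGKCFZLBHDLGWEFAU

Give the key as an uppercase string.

  i= 0: G-K = 22 → W
  i= 1: O-F =  9 → J
  i= 2: K-C =  8 → I
  i= 3: Y-D = 21 → V
  i= 4: I-Y = 10 → K
  i= 5: Z-U =  5 → F
  i= 6: V-D = 18 → S
  i= 7: L-X = 14 → O
  i= 8: R-V = 22 → W
  i= 9: W-N =  9 → J
  i=10: U-M =  8 → I
  i=11: T-Y = 21 → V
  i=12: M-C = 10 → K
  i=13: G-B =  5 → F
  i=14: J-R = 18 → S
  i=15: F-R = 14 → O
  i=16: M-Q = 22 → W
  i=17: M-D =  9 → J
  i=18: J-B =  8 → I
  i=19: N-S = 21 → V
  i=20: C-S = 10 → K
  i=21: P-K =  5 → F
  i=22: Q-Y = 18 → S
  i=23: R-D = 14 → O
  i=24: T-X = 22 → W
  i=25: O-F =  9 → J
  i=26: M-E =  8 → I
  i=27: V-A = 21 → V
  i=28: T-J = 10 → K
  i=29: C-X =  5 → F
  i=30: G-O = 18 → S
  i=31: K-W = 14 → O
  i=32: C-G = 22 → W
  i=33: F-W =  9 → J
  i=34: Z-R =  8 → I
  i=35: L-Q = 21 → V
  i=36: B-R = 10 → K
  i=37: H-C =  5 → F
  i=38: D-L = 18 → S
  i=39: L-X = 14 → O
  i=40: G-K = 22 → W
  i=41: W-N =  9 → J
  i=42: E-W =  8 → I
  i=43: F-K = 21 → V
  i=44: A-Q = 10 → K
  i=45: U-P =  5 → F
  shifts repeat with period 8: WJIVKFSO

WJIVKFSO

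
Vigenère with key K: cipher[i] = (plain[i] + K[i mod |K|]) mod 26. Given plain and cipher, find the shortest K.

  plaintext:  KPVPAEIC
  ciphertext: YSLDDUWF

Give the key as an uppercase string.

  i= 0: Y-K = 14 → O
  i= 1: S-P =  3 → D
  i= 2: L-V = 16 → Q
  i= 3: D-P = 14 → O
  i= 4: D-A =  3 → D
  i= 5: U-E = 16 → Q
  i= 6: W-I = 14 → O
  i= 7: F-C =  3 → D
  shifts repeat with period 3: ODQ

ODQ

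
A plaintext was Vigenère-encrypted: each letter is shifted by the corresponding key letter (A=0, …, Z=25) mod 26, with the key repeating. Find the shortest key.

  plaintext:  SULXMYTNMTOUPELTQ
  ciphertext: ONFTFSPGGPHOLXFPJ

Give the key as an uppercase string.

WTU

  i= 0: O-S = 22 → W
  i= 1: N-U = 19 → T
  i= 2: F-L = 20 → U
  i= 3: T-X = 22 → W
  i= 4: F-M = 19 → T
  i= 5: S-Y = 20 → U
  i= 6: P-T = 22 → W
  i= 7: G-N = 19 → T
  i= 8: G-M = 20 → U
  i= 9: P-T = 22 → W
  i=10: H-O = 19 → T
  i=11: O-U = 20 → U
  i=12: L-P = 22 → W
  i=13: X-E = 19 → T
  i=14: F-L = 20 → U
  i=15: P-T = 22 → W
  i=16: J-Q = 19 → T
  shifts repeat with period 3: WTU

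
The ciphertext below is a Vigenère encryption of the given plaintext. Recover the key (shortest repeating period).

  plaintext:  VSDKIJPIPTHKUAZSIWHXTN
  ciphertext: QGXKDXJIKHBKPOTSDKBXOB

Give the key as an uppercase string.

  i= 0: Q-V = 21 → V
  i= 1: G-S = 14 → O
  i= 2: X-D = 20 → U
  i= 3: K-K =  0 → A
  i= 4: D-I = 21 → V
  i= 5: X-J = 14 → O
  i= 6: J-P = 20 → U
  i= 7: I-I =  0 → A
  i= 8: K-P = 21 → V
  i= 9: H-T = 14 → O
  i=10: B-H = 20 → U
  i=11: K-K =  0 → A
  i=12: P-U = 21 → V
  i=13: O-A = 14 → O
  i=14: T-Z = 20 → U
  i=15: S-S =  0 → A
  i=16: D-I = 21 → V
  i=17: K-W = 14 → O
  i=18: B-H = 20 → U
  i=19: X-X =  0 → A
  i=20: O-T = 21 → V
  i=21: B-N = 14 → O
  shifts repeat with period 4: VOUA

VOUA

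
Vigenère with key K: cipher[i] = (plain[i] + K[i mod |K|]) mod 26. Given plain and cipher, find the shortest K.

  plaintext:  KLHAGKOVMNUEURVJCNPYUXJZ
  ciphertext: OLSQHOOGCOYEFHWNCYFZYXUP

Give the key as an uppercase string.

EALQB

  i= 0: O-K =  4 → E
  i= 1: L-L =  0 → A
  i= 2: S-H = 11 → L
  i= 3: Q-A = 16 → Q
  i= 4: H-G =  1 → B
  i= 5: O-K =  4 → E
  i= 6: O-O =  0 → A
  i= 7: G-V = 11 → L
  i= 8: C-M = 16 → Q
  i= 9: O-N =  1 → B
  i=10: Y-U =  4 → E
  i=11: E-E =  0 → A
  i=12: F-U = 11 → L
  i=13: H-R = 16 → Q
  i=14: W-V =  1 → B
  i=15: N-J =  4 → E
  i=16: C-C =  0 → A
  i=17: Y-N = 11 → L
  i=18: F-P = 16 → Q
  i=19: Z-Y =  1 → B
  i=20: Y-U =  4 → E
  i=21: X-X =  0 → A
  i=22: U-J = 11 → L
  i=23: P-Z = 16 → Q
  shifts repeat with period 5: EALQB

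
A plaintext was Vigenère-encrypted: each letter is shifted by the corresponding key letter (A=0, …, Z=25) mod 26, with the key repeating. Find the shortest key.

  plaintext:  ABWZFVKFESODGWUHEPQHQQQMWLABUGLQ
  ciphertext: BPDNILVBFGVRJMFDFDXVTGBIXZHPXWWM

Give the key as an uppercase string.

BOHODQLW

  i= 0: B-A =  1 → B
  i= 1: P-B = 14 → O
  i= 2: D-W =  7 → H
  i= 3: N-Z = 14 → O
  i= 4: I-F =  3 → D
  i= 5: L-V = 16 → Q
  i= 6: V-K = 11 → L
  i= 7: B-F = 22 → W
  i= 8: F-E =  1 → B
  i= 9: G-S = 14 → O
  i=10: V-O =  7 → H
  i=11: R-D = 14 → O
  i=12: J-G =  3 → D
  i=13: M-W = 16 → Q
  i=14: F-U = 11 → L
  i=15: D-H = 22 → W
  i=16: F-E =  1 → B
  i=17: D-P = 14 → O
  i=18: X-Q =  7 → H
  i=19: V-H = 14 → O
  i=20: T-Q =  3 → D
  i=21: G-Q = 16 → Q
  i=22: B-Q = 11 → L
  i=23: I-M = 22 → W
  i=24: X-W =  1 → B
  i=25: Z-L = 14 → O
  i=26: H-A =  7 → H
  i=27: P-B = 14 → O
  i=28: X-U =  3 → D
  i=29: W-G = 16 → Q
  i=30: W-L = 11 → L
  i=31: M-Q = 22 → W
  shifts repeat with period 8: BOHODQLW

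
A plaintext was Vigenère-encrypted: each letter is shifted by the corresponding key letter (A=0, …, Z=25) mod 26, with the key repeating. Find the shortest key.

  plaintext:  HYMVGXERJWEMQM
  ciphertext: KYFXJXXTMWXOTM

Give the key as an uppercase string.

DATC

  i= 0: K-H =  3 → D
  i= 1: Y-Y =  0 → A
  i= 2: F-M = 19 → T
  i= 3: X-V =  2 → C
  i= 4: J-G =  3 → D
  i= 5: X-X =  0 → A
  i= 6: X-E = 19 → T
  i= 7: T-R =  2 → C
  i= 8: M-J =  3 → D
  i= 9: W-W =  0 → A
  i=10: X-E = 19 → T
  i=11: O-M =  2 → C
  i=12: T-Q =  3 → D
  i=13: M-M =  0 → A
  shifts repeat with period 4: DATC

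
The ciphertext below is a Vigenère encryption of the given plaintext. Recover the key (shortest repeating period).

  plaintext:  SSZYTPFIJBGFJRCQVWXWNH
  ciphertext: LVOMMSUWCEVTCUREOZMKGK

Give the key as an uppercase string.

TDPO

  i= 0: L-S = 19 → T
  i= 1: V-S =  3 → D
  i= 2: O-Z = 15 → P
  i= 3: M-Y = 14 → O
  i= 4: M-T = 19 → T
  i= 5: S-P =  3 → D
  i= 6: U-F = 15 → P
  i= 7: W-I = 14 → O
  i= 8: C-J = 19 → T
  i= 9: E-B =  3 → D
  i=10: V-G = 15 → P
  i=11: T-F = 14 → O
  i=12: C-J = 19 → T
  i=13: U-R =  3 → D
  i=14: R-C = 15 → P
  i=15: E-Q = 14 → O
  i=16: O-V = 19 → T
  i=17: Z-W =  3 → D
  i=18: M-X = 15 → P
  i=19: K-W = 14 → O
  i=20: G-N = 19 → T
  i=21: K-H =  3 → D
  shifts repeat with period 4: TDPO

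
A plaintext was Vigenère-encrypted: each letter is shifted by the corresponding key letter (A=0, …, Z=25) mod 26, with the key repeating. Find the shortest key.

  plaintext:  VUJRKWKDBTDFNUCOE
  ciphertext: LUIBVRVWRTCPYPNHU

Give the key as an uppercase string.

  i= 0: L-V = 16 → Q
  i= 1: U-U =  0 → A
  i= 2: I-J = 25 → Z
  i= 3: B-R = 10 → K
  i= 4: V-K = 11 → L
  i= 5: R-W = 21 → V
  i= 6: V-K = 11 → L
  i= 7: W-D = 19 → T
  i= 8: R-B = 16 → Q
  i= 9: T-T =  0 → A
  i=10: C-D = 25 → Z
  i=11: P-F = 10 → K
  i=12: Y-N = 11 → L
  i=13: P-U = 21 → V
  i=14: N-C = 11 → L
  i=15: H-O = 19 → T
  i=16: U-E = 16 → Q
  shifts repeat with period 8: QAZKLVLT

QAZKLVLT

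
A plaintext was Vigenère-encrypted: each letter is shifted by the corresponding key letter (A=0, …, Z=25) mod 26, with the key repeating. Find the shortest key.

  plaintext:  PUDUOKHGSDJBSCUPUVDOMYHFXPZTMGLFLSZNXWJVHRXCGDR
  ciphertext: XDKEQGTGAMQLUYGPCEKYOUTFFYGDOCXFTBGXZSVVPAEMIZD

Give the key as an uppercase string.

  i= 0: X-P =  8 → I
  i= 1: D-U =  9 → J
  i= 2: K-D =  7 → H
  i= 3: E-U = 10 → K
  i= 4: Q-O =  2 → C
  i= 5: G-K = 22 → W
  i= 6: T-H = 12 → M
  i= 7: G-G =  0 → A
  i= 8: A-S =  8 → I
  i= 9: M-D =  9 → J
  i=10: Q-J =  7 → H
  i=11: L-B = 10 → K
  i=12: U-S =  2 → C
  i=13: Y-C = 22 → W
  i=14: G-U = 12 → M
  i=15: P-P =  0 → A
  i=16: C-U =  8 → I
  i=17: E-V =  9 → J
  i=18: K-D =  7 → H
  i=19: Y-O = 10 → K
  i=20: O-M =  2 → C
  i=21: U-Y = 22 → W
  i=22: T-H = 12 → M
  i=23: F-F =  0 → A
  i=24: F-X =  8 → I
  i=25: Y-P =  9 → J
  i=26: G-Z =  7 → H
  i=27: D-T = 10 → K
  i=28: O-M =  2 → C
  i=29: C-G = 22 → W
  i=30: X-L = 12 → M
  i=31: F-F =  0 → A
  i=32: T-L =  8 → I
  i=33: B-S =  9 → J
  i=34: G-Z =  7 → H
  i=35: X-N = 10 → K
  i=36: Z-X =  2 → C
  i=37: S-W = 22 → W
  i=38: V-J = 12 → M
  i=39: V-V =  0 → A
  i=40: P-H =  8 → I
  i=41: A-R =  9 → J
  i=42: E-X =  7 → H
  i=43: M-C = 10 → K
  i=44: I-G =  2 → C
  i=45: Z-D = 22 → W
  i=46: D-R = 12 → M
  shifts repeat with period 8: IJHKCWMA

IJHKCWMA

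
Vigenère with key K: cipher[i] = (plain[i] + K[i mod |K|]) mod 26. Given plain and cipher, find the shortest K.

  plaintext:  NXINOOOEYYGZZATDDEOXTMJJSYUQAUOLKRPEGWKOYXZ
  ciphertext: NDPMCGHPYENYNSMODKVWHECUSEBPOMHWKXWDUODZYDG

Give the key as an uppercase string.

AGHZOSTL

  i= 0: N-N =  0 → A
  i= 1: D-X =  6 → G
  i= 2: P-I =  7 → H
  i= 3: M-N = 25 → Z
  i= 4: C-O = 14 → O
  i= 5: G-O = 18 → S
  i= 6: H-O = 19 → T
  i= 7: P-E = 11 → L
  i= 8: Y-Y =  0 → A
  i= 9: E-Y =  6 → G
  i=10: N-G =  7 → H
  i=11: Y-Z = 25 → Z
  i=12: N-Z = 14 → O
  i=13: S-A = 18 → S
  i=14: M-T = 19 → T
  i=15: O-D = 11 → L
  i=16: D-D =  0 → A
  i=17: K-E =  6 → G
  i=18: V-O =  7 → H
  i=19: W-X = 25 → Z
  i=20: H-T = 14 → O
  i=21: E-M = 18 → S
  i=22: C-J = 19 → T
  i=23: U-J = 11 → L
  i=24: S-S =  0 → A
  i=25: E-Y =  6 → G
  i=26: B-U =  7 → H
  i=27: P-Q = 25 → Z
  i=28: O-A = 14 → O
  i=29: M-U = 18 → S
  i=30: H-O = 19 → T
  i=31: W-L = 11 → L
  i=32: K-K =  0 → A
  i=33: X-R =  6 → G
  i=34: W-P =  7 → H
  i=35: D-E = 25 → Z
  i=36: U-G = 14 → O
  i=37: O-W = 18 → S
  i=38: D-K = 19 → T
  i=39: Z-O = 11 → L
  i=40: Y-Y =  0 → A
  i=41: D-X =  6 → G
  i=42: G-Z =  7 → H
  shifts repeat with period 8: AGHZOSTL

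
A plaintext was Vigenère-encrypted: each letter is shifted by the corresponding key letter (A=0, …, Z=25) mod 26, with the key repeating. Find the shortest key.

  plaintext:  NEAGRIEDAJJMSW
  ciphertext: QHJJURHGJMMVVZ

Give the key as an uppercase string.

DDJ

  i= 0: Q-N =  3 → D
  i= 1: H-E =  3 → D
  i= 2: J-A =  9 → J
  i= 3: J-G =  3 → D
  i= 4: U-R =  3 → D
  i= 5: R-I =  9 → J
  i= 6: H-E =  3 → D
  i= 7: G-D =  3 → D
  i= 8: J-A =  9 → J
  i= 9: M-J =  3 → D
  i=10: M-J =  3 → D
  i=11: V-M =  9 → J
  i=12: V-S =  3 → D
  i=13: Z-W =  3 → D
  shifts repeat with period 3: DDJ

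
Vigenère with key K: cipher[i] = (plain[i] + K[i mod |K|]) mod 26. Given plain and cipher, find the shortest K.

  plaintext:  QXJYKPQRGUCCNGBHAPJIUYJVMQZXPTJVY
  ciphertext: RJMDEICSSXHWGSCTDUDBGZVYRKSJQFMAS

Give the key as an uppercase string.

  i= 0: R-Q =  1 → B
  i= 1: J-X = 12 → M
  i= 2: M-J =  3 → D
  i= 3: D-Y =  5 → F
  i= 4: E-K = 20 → U
  i= 5: I-P = 19 → T
  i= 6: C-Q = 12 → M
  i= 7: S-R =  1 → B
  i= 8: S-G = 12 → M
  i= 9: X-U =  3 → D
  i=10: H-C =  5 → F
  i=11: W-C = 20 → U
  i=12: G-N = 19 → T
  i=13: S-G = 12 → M
  i=14: C-B =  1 → B
  i=15: T-H = 12 → M
  i=16: D-A =  3 → D
  i=17: U-P =  5 → F
  i=18: D-J = 20 → U
  i=19: B-I = 19 → T
  i=20: G-U = 12 → M
  i=21: Z-Y =  1 → B
  i=22: V-J = 12 → M
  i=23: Y-V =  3 → D
  i=24: R-M =  5 → F
  i=25: K-Q = 20 → U
  i=26: S-Z = 19 → T
  i=27: J-X = 12 → M
  i=28: Q-P =  1 → B
  i=29: F-T = 12 → M
  i=30: M-J =  3 → D
  i=31: A-V =  5 → F
  i=32: S-Y = 20 → U
  shifts repeat with period 7: BMDFUTM

BMDFUTM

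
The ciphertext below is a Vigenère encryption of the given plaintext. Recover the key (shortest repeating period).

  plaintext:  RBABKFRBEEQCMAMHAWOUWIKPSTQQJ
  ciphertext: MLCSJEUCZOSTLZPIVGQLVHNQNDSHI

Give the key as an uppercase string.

  i= 0: M-R = 21 → V
  i= 1: L-B = 10 → K
  i= 2: C-A =  2 → C
  i= 3: S-B = 17 → R
  i= 4: J-K = 25 → Z
  i= 5: E-F = 25 → Z
  i= 6: U-R =  3 → D
  i= 7: C-B =  1 → B
  i= 8: Z-E = 21 → V
  i= 9: O-E = 10 → K
  i=10: S-Q =  2 → C
  i=11: T-C = 17 → R
  i=12: L-M = 25 → Z
  i=13: Z-A = 25 → Z
  i=14: P-M =  3 → D
  i=15: I-H =  1 → B
  i=16: V-A = 21 → V
  i=17: G-W = 10 → K
  i=18: Q-O =  2 → C
  i=19: L-U = 17 → R
  i=20: V-W = 25 → Z
  i=21: H-I = 25 → Z
  i=22: N-K =  3 → D
  i=23: Q-P =  1 → B
  i=24: N-S = 21 → V
  i=25: D-T = 10 → K
  i=26: S-Q =  2 → C
  i=27: H-Q = 17 → R
  i=28: I-J = 25 → Z
  shifts repeat with period 8: VKCRZZDB

VKCRZZDB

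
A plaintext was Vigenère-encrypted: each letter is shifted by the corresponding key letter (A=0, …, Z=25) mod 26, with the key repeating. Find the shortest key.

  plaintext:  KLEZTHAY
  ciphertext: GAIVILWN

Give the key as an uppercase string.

  i= 0: G-K = 22 → W
  i= 1: A-L = 15 → P
  i= 2: I-E =  4 → E
  i= 3: V-Z = 22 → W
  i= 4: I-T = 15 → P
  i= 5: L-H =  4 → E
  i= 6: W-A = 22 → W
  i= 7: N-Y = 15 → P
  shifts repeat with period 3: WPE

WPE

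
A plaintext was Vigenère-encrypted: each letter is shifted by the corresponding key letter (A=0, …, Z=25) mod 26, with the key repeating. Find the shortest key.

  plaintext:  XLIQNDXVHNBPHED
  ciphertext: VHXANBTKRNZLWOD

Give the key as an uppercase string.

YWPKA

  i= 0: V-X = 24 → Y
  i= 1: H-L = 22 → W
  i= 2: X-I = 15 → P
  i= 3: A-Q = 10 → K
  i= 4: N-N =  0 → A
  i= 5: B-D = 24 → Y
  i= 6: T-X = 22 → W
  i= 7: K-V = 15 → P
  i= 8: R-H = 10 → K
  i= 9: N-N =  0 → A
  i=10: Z-B = 24 → Y
  i=11: L-P = 22 → W
  i=12: W-H = 15 → P
  i=13: O-E = 10 → K
  i=14: D-D =  0 → A
  shifts repeat with period 5: YWPKA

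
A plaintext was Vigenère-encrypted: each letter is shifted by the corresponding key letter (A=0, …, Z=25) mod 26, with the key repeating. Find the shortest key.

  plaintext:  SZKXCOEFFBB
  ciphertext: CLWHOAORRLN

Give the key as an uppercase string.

KMM

  i= 0: C-S = 10 → K
  i= 1: L-Z = 12 → M
  i= 2: W-K = 12 → M
  i= 3: H-X = 10 → K
  i= 4: O-C = 12 → M
  i= 5: A-O = 12 → M
  i= 6: O-E = 10 → K
  i= 7: R-F = 12 → M
  i= 8: R-F = 12 → M
  i= 9: L-B = 10 → K
  i=10: N-B = 12 → M
  shifts repeat with period 3: KMM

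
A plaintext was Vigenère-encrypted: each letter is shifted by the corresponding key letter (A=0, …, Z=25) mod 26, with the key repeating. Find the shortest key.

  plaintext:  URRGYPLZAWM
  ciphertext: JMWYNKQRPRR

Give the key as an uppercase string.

PVFS

  i= 0: J-U = 15 → P
  i= 1: M-R = 21 → V
  i= 2: W-R =  5 → F
  i= 3: Y-G = 18 → S
  i= 4: N-Y = 15 → P
  i= 5: K-P = 21 → V
  i= 6: Q-L =  5 → F
  i= 7: R-Z = 18 → S
  i= 8: P-A = 15 → P
  i= 9: R-W = 21 → V
  i=10: R-M =  5 → F
  shifts repeat with period 4: PVFS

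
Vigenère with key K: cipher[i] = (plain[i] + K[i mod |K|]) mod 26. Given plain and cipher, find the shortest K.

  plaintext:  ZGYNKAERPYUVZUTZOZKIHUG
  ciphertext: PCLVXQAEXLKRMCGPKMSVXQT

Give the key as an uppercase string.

QWNIN

  i= 0: P-Z = 16 → Q
  i= 1: C-G = 22 → W
  i= 2: L-Y = 13 → N
  i= 3: V-N =  8 → I
  i= 4: X-K = 13 → N
  i= 5: Q-A = 16 → Q
  i= 6: A-E = 22 → W
  i= 7: E-R = 13 → N
  i= 8: X-P =  8 → I
  i= 9: L-Y = 13 → N
  i=10: K-U = 16 → Q
  i=11: R-V = 22 → W
  i=12: M-Z = 13 → N
  i=13: C-U =  8 → I
  i=14: G-T = 13 → N
  i=15: P-Z = 16 → Q
  i=16: K-O = 22 → W
  i=17: M-Z = 13 → N
  i=18: S-K =  8 → I
  i=19: V-I = 13 → N
  i=20: X-H = 16 → Q
  i=21: Q-U = 22 → W
  i=22: T-G = 13 → N
  shifts repeat with period 5: QWNIN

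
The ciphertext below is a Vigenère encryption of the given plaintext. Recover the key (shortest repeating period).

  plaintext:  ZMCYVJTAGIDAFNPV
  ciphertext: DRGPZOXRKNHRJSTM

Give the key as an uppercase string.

EFER

  i= 0: D-Z =  4 → E
  i= 1: R-M =  5 → F
  i= 2: G-C =  4 → E
  i= 3: P-Y = 17 → R
  i= 4: Z-V =  4 → E
  i= 5: O-J =  5 → F
  i= 6: X-T =  4 → E
  i= 7: R-A = 17 → R
  i= 8: K-G =  4 → E
  i= 9: N-I =  5 → F
  i=10: H-D =  4 → E
  i=11: R-A = 17 → R
  i=12: J-F =  4 → E
  i=13: S-N =  5 → F
  i=14: T-P =  4 → E
  i=15: M-V = 17 → R
  shifts repeat with period 4: EFER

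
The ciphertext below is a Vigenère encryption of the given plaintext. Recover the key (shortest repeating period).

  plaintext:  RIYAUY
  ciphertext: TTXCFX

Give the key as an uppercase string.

  i= 0: T-R =  2 → C
  i= 1: T-I = 11 → L
  i= 2: X-Y = 25 → Z
  i= 3: C-A =  2 → C
  i= 4: F-U = 11 → L
  i= 5: X-Y = 25 → Z
  shifts repeat with period 3: CLZ

CLZ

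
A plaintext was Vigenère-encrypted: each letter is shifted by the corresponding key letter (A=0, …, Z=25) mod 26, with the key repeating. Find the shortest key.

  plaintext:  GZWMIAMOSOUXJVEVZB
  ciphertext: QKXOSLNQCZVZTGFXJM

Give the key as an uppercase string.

KLBC

  i= 0: Q-G = 10 → K
  i= 1: K-Z = 11 → L
  i= 2: X-W =  1 → B
  i= 3: O-M =  2 → C
  i= 4: S-I = 10 → K
  i= 5: L-A = 11 → L
  i= 6: N-M =  1 → B
  i= 7: Q-O =  2 → C
  i= 8: C-S = 10 → K
  i= 9: Z-O = 11 → L
  i=10: V-U =  1 → B
  i=11: Z-X =  2 → C
  i=12: T-J = 10 → K
  i=13: G-V = 11 → L
  i=14: F-E =  1 → B
  i=15: X-V =  2 → C
  i=16: J-Z = 10 → K
  i=17: M-B = 11 → L
  shifts repeat with period 4: KLBC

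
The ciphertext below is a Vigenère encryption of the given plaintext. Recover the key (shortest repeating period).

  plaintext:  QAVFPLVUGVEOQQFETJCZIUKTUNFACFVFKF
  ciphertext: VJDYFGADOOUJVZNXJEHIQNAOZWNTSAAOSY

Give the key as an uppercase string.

FJITQV

  i= 0: V-Q =  5 → F
  i= 1: J-A =  9 → J
  i= 2: D-V =  8 → I
  i= 3: Y-F = 19 → T
  i= 4: F-P = 16 → Q
  i= 5: G-L = 21 → V
  i= 6: A-V =  5 → F
  i= 7: D-U =  9 → J
  i= 8: O-G =  8 → I
  i= 9: O-V = 19 → T
  i=10: U-E = 16 → Q
  i=11: J-O = 21 → V
  i=12: V-Q =  5 → F
  i=13: Z-Q =  9 → J
  i=14: N-F =  8 → I
  i=15: X-E = 19 → T
  i=16: J-T = 16 → Q
  i=17: E-J = 21 → V
  i=18: H-C =  5 → F
  i=19: I-Z =  9 → J
  i=20: Q-I =  8 → I
  i=21: N-U = 19 → T
  i=22: A-K = 16 → Q
  i=23: O-T = 21 → V
  i=24: Z-U =  5 → F
  i=25: W-N =  9 → J
  i=26: N-F =  8 → I
  i=27: T-A = 19 → T
  i=28: S-C = 16 → Q
  i=29: A-F = 21 → V
  i=30: A-V =  5 → F
  i=31: O-F =  9 → J
  i=32: S-K =  8 → I
  i=33: Y-F = 19 → T
  shifts repeat with period 6: FJITQV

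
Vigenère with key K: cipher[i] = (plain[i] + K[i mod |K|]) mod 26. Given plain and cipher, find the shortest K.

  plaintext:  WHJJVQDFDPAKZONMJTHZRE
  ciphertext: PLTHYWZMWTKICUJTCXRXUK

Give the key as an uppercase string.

TEKYDGWH

  i= 0: P-W = 19 → T
  i= 1: L-H =  4 → E
  i= 2: T-J = 10 → K
  i= 3: H-J = 24 → Y
  i= 4: Y-V =  3 → D
  i= 5: W-Q =  6 → G
  i= 6: Z-D = 22 → W
  i= 7: M-F =  7 → H
  i= 8: W-D = 19 → T
  i= 9: T-P =  4 → E
  i=10: K-A = 10 → K
  i=11: I-K = 24 → Y
  i=12: C-Z =  3 → D
  i=13: U-O =  6 → G
  i=14: J-N = 22 → W
  i=15: T-M =  7 → H
  i=16: C-J = 19 → T
  i=17: X-T =  4 → E
  i=18: R-H = 10 → K
  i=19: X-Z = 24 → Y
  i=20: U-R =  3 → D
  i=21: K-E =  6 → G
  shifts repeat with period 8: TEKYDGWH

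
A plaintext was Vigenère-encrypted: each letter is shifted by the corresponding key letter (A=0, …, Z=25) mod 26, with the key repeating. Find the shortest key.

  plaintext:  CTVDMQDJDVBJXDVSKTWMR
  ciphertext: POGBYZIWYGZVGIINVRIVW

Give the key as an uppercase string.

NVLYMJF

  i= 0: P-C = 13 → N
  i= 1: O-T = 21 → V
  i= 2: G-V = 11 → L
  i= 3: B-D = 24 → Y
  i= 4: Y-M = 12 → M
  i= 5: Z-Q =  9 → J
  i= 6: I-D =  5 → F
  i= 7: W-J = 13 → N
  i= 8: Y-D = 21 → V
  i= 9: G-V = 11 → L
  i=10: Z-B = 24 → Y
  i=11: V-J = 12 → M
  i=12: G-X =  9 → J
  i=13: I-D =  5 → F
  i=14: I-V = 13 → N
  i=15: N-S = 21 → V
  i=16: V-K = 11 → L
  i=17: R-T = 24 → Y
  i=18: I-W = 12 → M
  i=19: V-M =  9 → J
  i=20: W-R =  5 → F
  shifts repeat with period 7: NVLYMJF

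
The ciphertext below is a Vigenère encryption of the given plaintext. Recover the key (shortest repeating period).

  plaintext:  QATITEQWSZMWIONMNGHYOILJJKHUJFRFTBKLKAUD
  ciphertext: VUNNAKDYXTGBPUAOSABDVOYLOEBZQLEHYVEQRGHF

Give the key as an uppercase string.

  i= 0: V-Q =  5 → F
  i= 1: U-A = 20 → U
  i= 2: N-T = 20 → U
  i= 3: N-I =  5 → F
  i= 4: A-T =  7 → H
  i= 5: K-E =  6 → G
  i= 6: D-Q = 13 → N
  i= 7: Y-W =  2 → C
  i= 8: X-S =  5 → F
  i= 9: T-Z = 20 → U
  i=10: G-M = 20 → U
  i=11: B-W =  5 → F
  i=12: P-I =  7 → H
  i=13: U-O =  6 → G
  i=14: A-N = 13 → N
  i=15: O-M =  2 → C
  i=16: S-N =  5 → F
  i=17: A-G = 20 → U
  i=18: B-H = 20 → U
  i=19: D-Y =  5 → F
  i=20: V-O =  7 → H
  i=21: O-I =  6 → G
  i=22: Y-L = 13 → N
  i=23: L-J =  2 → C
  i=24: O-J =  5 → F
  i=25: E-K = 20 → U
  i=26: B-H = 20 → U
  i=27: Z-U =  5 → F
  i=28: Q-J =  7 → H
  i=29: L-F =  6 → G
  i=30: E-R = 13 → N
  i=31: H-F =  2 → C
  i=32: Y-T =  5 → F
  i=33: V-B = 20 → U
  i=34: E-K = 20 → U
  i=35: Q-L =  5 → F
  i=36: R-K =  7 → H
  i=37: G-A =  6 → G
  i=38: H-U = 13 → N
  i=39: F-D =  2 → C
  shifts repeat with period 8: FUUFHGNC

FUUFHGNC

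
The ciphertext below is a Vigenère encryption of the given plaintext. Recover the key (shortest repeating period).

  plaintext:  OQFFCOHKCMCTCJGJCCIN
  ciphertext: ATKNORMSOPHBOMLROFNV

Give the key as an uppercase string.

  i= 0: A-O = 12 → M
  i= 1: T-Q =  3 → D
  i= 2: K-F =  5 → F
  i= 3: N-F =  8 → I
  i= 4: O-C = 12 → M
  i= 5: R-O =  3 → D
  i= 6: M-H =  5 → F
  i= 7: S-K =  8 → I
  i= 8: O-C = 12 → M
  i= 9: P-M =  3 → D
  i=10: H-C =  5 → F
  i=11: B-T =  8 → I
  i=12: O-C = 12 → M
  i=13: M-J =  3 → D
  i=14: L-G =  5 → F
  i=15: R-J =  8 → I
  i=16: O-C = 12 → M
  i=17: F-C =  3 → D
  i=18: N-I =  5 → F
  i=19: V-N =  8 → I
  shifts repeat with period 4: MDFI

MDFI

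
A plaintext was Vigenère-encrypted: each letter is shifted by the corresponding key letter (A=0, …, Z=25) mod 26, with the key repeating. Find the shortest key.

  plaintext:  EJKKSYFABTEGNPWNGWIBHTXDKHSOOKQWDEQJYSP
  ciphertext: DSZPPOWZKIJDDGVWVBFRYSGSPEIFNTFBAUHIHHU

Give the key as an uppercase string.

  i= 0: D-E = 25 → Z
  i= 1: S-J =  9 → J
  i= 2: Z-K = 15 → P
  i= 3: P-K =  5 → F
  i= 4: P-S = 23 → X
  i= 5: O-Y = 16 → Q
  i= 6: W-F = 17 → R
  i= 7: Z-A = 25 → Z
  i= 8: K-B =  9 → J
  i= 9: I-T = 15 → P
  i=10: J-E =  5 → F
  i=11: D-G = 23 → X
  i=12: D-N = 16 → Q
  i=13: G-P = 17 → R
  i=14: V-W = 25 → Z
  i=15: W-N =  9 → J
  i=16: V-G = 15 → P
  i=17: B-W =  5 → F
  i=18: F-I = 23 → X
  i=19: R-B = 16 → Q
  i=20: Y-H = 17 → R
  i=21: S-T = 25 → Z
  i=22: G-X =  9 → J
  i=23: S-D = 15 → P
  i=24: P-K =  5 → F
  i=25: E-H = 23 → X
  i=26: I-S = 16 → Q
  i=27: F-O = 17 → R
  i=28: N-O = 25 → Z
  i=29: T-K =  9 → J
  i=30: F-Q = 15 → P
  i=31: B-W =  5 → F
  i=32: A-D = 23 → X
  i=33: U-E = 16 → Q
  i=34: H-Q = 17 → R
  i=35: I-J = 25 → Z
  i=36: H-Y =  9 → J
  i=37: H-S = 15 → P
  i=38: U-P =  5 → F
  shifts repeat with period 7: ZJPFXQR

ZJPFXQR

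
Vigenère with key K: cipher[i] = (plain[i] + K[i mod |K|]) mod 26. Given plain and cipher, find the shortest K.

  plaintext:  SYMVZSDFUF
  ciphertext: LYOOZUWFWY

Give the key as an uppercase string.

  i= 0: L-S = 19 → T
  i= 1: Y-Y =  0 → A
  i= 2: O-M =  2 → C
  i= 3: O-V = 19 → T
  i= 4: Z-Z =  0 → A
  i= 5: U-S =  2 → C
  i= 6: W-D = 19 → T
  i= 7: F-F =  0 → A
  i= 8: W-U =  2 → C
  i= 9: Y-F = 19 → T
  shifts repeat with period 3: TAC

TAC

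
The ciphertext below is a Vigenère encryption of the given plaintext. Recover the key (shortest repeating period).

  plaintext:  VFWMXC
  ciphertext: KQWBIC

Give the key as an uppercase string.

  i= 0: K-V = 15 → P
  i= 1: Q-F = 11 → L
  i= 2: W-W =  0 → A
  i= 3: B-M = 15 → P
  i= 4: I-X = 11 → L
  i= 5: C-C =  0 → A
  shifts repeat with period 3: PLA

PLA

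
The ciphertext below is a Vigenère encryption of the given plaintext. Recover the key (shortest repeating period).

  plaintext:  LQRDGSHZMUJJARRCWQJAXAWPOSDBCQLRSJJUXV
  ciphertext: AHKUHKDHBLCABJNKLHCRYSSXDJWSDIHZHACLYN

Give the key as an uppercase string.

  i= 0: A-L = 15 → P
  i= 1: H-Q = 17 → R
  i= 2: K-R = 19 → T
  i= 3: U-D = 17 → R
  i= 4: H-G =  1 → B
  i= 5: K-S = 18 → S
  i= 6: D-H = 22 → W
  i= 7: H-Z =  8 → I
  i= 8: B-M = 15 → P
  i= 9: L-U = 17 → R
  i=10: C-J = 19 → T
  i=11: A-J = 17 → R
  i=12: B-A =  1 → B
  i=13: J-R = 18 → S
  i=14: N-R = 22 → W
  i=15: K-C =  8 → I
  i=16: L-W = 15 → P
  i=17: H-Q = 17 → R
  i=18: C-J = 19 → T
  i=19: R-A = 17 → R
  i=20: Y-X =  1 → B
  i=21: S-A = 18 → S
  i=22: S-W = 22 → W
  i=23: X-P =  8 → I
  i=24: D-O = 15 → P
  i=25: J-S = 17 → R
  i=26: W-D = 19 → T
  i=27: S-B = 17 → R
  i=28: D-C =  1 → B
  i=29: I-Q = 18 → S
  i=30: H-L = 22 → W
  i=31: Z-R =  8 → I
  i=32: H-S = 15 → P
  i=33: A-J = 17 → R
  i=34: C-J = 19 → T
  i=35: L-U = 17 → R
  i=36: Y-X =  1 → B
  i=37: N-V = 18 → S
  shifts repeat with period 8: PRTRBSWI

PRTRBSWI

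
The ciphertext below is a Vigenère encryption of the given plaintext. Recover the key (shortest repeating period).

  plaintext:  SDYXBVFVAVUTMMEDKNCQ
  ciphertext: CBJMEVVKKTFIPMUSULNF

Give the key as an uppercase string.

  i= 0: C-S = 10 → K
  i= 1: B-D = 24 → Y
  i= 2: J-Y = 11 → L
  i= 3: M-X = 15 → P
  i= 4: E-B =  3 → D
  i= 5: V-V =  0 → A
  i= 6: V-F = 16 → Q
  i= 7: K-V = 15 → P
  i= 8: K-A = 10 → K
  i= 9: T-V = 24 → Y
  i=10: F-U = 11 → L
  i=11: I-T = 15 → P
  i=12: P-M =  3 → D
  i=13: M-M =  0 → A
  i=14: U-E = 16 → Q
  i=15: S-D = 15 → P
  i=16: U-K = 10 → K
  i=17: L-N = 24 → Y
  i=18: N-C = 11 → L
  i=19: F-Q = 15 → P
  shifts repeat with period 8: KYLPDAQP

KYLPDAQP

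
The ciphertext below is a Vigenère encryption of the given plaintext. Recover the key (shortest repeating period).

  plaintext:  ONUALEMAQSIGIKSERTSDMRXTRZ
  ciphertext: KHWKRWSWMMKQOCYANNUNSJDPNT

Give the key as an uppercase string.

  i= 0: K-O = 22 → W
  i= 1: H-N = 20 → U
  i= 2: W-U =  2 → C
  i= 3: K-A = 10 → K
  i= 4: R-L =  6 → G
  i= 5: W-E = 18 → S
  i= 6: S-M =  6 → G
  i= 7: W-A = 22 → W
  i= 8: M-Q = 22 → W
  i= 9: M-S = 20 → U
  i=10: K-I =  2 → C
  i=11: Q-G = 10 → K
  i=12: O-I =  6 → G
  i=13: C-K = 18 → S
  i=14: Y-S =  6 → G
  i=15: A-E = 22 → W
  i=16: N-R = 22 → W
  i=17: N-T = 20 → U
  i=18: U-S =  2 → C
  i=19: N-D = 10 → K
  i=20: S-M =  6 → G
  i=21: J-R = 18 → S
  i=22: D-X =  6 → G
  i=23: P-T = 22 → W
  i=24: N-R = 22 → W
  i=25: T-Z = 20 → U
  shifts repeat with period 8: WUCKGSGW

WUCKGSGW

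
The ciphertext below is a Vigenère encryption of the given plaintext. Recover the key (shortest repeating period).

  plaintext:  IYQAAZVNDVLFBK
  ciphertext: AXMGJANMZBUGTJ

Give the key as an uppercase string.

  i= 0: A-I = 18 → S
  i= 1: X-Y = 25 → Z
  i= 2: M-Q = 22 → W
  i= 3: G-A =  6 → G
  i= 4: J-A =  9 → J
  i= 5: A-Z =  1 → B
  i= 6: N-V = 18 → S
  i= 7: M-N = 25 → Z
  i= 8: Z-D = 22 → W
  i= 9: B-V =  6 → G
  i=10: U-L =  9 → J
  i=11: G-F =  1 → B
  i=12: T-B = 18 → S
  i=13: J-K = 25 → Z
  shifts repeat with period 6: SZWGJB

SZWGJB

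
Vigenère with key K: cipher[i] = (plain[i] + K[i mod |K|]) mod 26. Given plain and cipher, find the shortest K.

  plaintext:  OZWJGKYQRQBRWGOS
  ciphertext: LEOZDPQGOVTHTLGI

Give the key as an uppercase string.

  i= 0: L-O = 23 → X
  i= 1: E-Z =  5 → F
  i= 2: O-W = 18 → S
  i= 3: Z-J = 16 → Q
  i= 4: D-G = 23 → X
  i= 5: P-K =  5 → F
  i= 6: Q-Y = 18 → S
  i= 7: G-Q = 16 → Q
  i= 8: O-R = 23 → X
  i= 9: V-Q =  5 → F
  i=10: T-B = 18 → S
  i=11: H-R = 16 → Q
  i=12: T-W = 23 → X
  i=13: L-G =  5 → F
  i=14: G-O = 18 → S
  i=15: I-S = 16 → Q
  shifts repeat with period 4: XFSQ

XFSQ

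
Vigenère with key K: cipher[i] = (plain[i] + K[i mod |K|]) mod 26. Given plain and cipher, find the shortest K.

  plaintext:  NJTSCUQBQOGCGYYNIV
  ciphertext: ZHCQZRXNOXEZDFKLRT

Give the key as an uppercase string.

MYJYXXH

  i= 0: Z-N = 12 → M
  i= 1: H-J = 24 → Y
  i= 2: C-T =  9 → J
  i= 3: Q-S = 24 → Y
  i= 4: Z-C = 23 → X
  i= 5: R-U = 23 → X
  i= 6: X-Q =  7 → H
  i= 7: N-B = 12 → M
  i= 8: O-Q = 24 → Y
  i= 9: X-O =  9 → J
  i=10: E-G = 24 → Y
  i=11: Z-C = 23 → X
  i=12: D-G = 23 → X
  i=13: F-Y =  7 → H
  i=14: K-Y = 12 → M
  i=15: L-N = 24 → Y
  i=16: R-I =  9 → J
  i=17: T-V = 24 → Y
  shifts repeat with period 7: MYJYXXH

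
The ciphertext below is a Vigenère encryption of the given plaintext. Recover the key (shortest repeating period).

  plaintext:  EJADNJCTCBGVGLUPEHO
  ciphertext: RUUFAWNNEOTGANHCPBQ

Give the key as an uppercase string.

  i= 0: R-E = 13 → N
  i= 1: U-J = 11 → L
  i= 2: U-A = 20 → U
  i= 3: F-D =  2 → C
  i= 4: A-N = 13 → N
  i= 5: W-J = 13 → N
  i= 6: N-C = 11 → L
  i= 7: N-T = 20 → U
  i= 8: E-C =  2 → C
  i= 9: O-B = 13 → N
  i=10: T-G = 13 → N
  i=11: G-V = 11 → L
  i=12: A-G = 20 → U
  i=13: N-L =  2 → C
  i=14: H-U = 13 → N
  i=15: C-P = 13 → N
  i=16: P-E = 11 → L
  i=17: B-H = 20 → U
  i=18: Q-O =  2 → C
  shifts repeat with period 5: NLUCN

NLUCN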